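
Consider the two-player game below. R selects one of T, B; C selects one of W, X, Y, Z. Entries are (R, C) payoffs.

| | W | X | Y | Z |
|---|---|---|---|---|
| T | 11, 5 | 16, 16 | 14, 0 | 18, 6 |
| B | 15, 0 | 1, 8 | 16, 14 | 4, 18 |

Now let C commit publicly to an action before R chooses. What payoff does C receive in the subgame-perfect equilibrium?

16

Work backward from R's decision.
- W → R plays B (best of 11, 15); C gets 0.
- X → R plays T (best of 16, 1); C gets 16.
- Y → R plays B (best of 14, 16); C gets 14.
- Z → R plays T (best of 18, 4); C gets 6.
Maximizing over 0, 16, 14, 6, C chooses X. Subgame-perfect outcome: (T, X) with payoffs (16, 16).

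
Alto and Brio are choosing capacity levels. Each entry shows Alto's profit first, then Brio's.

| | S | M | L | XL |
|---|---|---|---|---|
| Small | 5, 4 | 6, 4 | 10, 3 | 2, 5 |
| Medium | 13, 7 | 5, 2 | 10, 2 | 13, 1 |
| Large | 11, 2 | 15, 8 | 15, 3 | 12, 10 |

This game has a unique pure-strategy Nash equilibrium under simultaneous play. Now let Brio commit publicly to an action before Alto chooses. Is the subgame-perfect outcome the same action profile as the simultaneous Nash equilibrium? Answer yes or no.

no

Backward induction with Brio moving first.
- S: Alto compares 5, 13, 11 and picks Medium; Brio would get 7.
- M: Alto compares 6, 5, 15 and picks Large; Brio would get 8.
- L: Alto compares 10, 10, 15 and picks Large; Brio would get 3.
- XL: Alto compares 2, 13, 12 and picks Medium; Brio would get 1.
Maximizing over 7, 8, 3, 1, Brio chooses M. Subgame-perfect outcome: (Large, M) with payoffs (15, 8).
Now find the simultaneous Nash equilibrium.
Alto's best replies: S→Medium; M→Large; L→Large; XL→Medium.
Brio's best replies: Small→XL; Medium→S; Large→XL.
The unique mutual best reply is (Medium, S), giving (13, 7).
Sequential outcome (Large, M) differs from the Nash profile (Medium, S).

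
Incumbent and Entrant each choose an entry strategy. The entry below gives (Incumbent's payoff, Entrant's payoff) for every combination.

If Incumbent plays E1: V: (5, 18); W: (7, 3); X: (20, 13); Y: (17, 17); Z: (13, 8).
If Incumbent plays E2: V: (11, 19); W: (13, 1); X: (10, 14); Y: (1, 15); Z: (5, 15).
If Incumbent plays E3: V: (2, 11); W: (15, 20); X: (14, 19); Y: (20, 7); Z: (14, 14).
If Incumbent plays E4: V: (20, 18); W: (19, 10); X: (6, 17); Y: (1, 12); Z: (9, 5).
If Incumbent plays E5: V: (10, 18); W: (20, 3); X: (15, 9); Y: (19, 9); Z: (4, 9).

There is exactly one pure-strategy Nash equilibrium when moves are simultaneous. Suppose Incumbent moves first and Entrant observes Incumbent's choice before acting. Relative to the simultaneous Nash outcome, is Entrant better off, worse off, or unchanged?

Work backward from Entrant's decision.
- E1: BR = V, leader payoff 5.
- E2: BR = V, leader payoff 11.
- E3: BR = W, leader payoff 15.
- E4: BR = V, leader payoff 20.
- E5: BR = V, leader payoff 10.
Maximizing over 5, 11, 15, 20, 10, Incumbent chooses E4. Subgame-perfect outcome: (E4, V) with payoffs (20, 18).
Now find the simultaneous Nash equilibrium.
Incumbent's best replies: V→E4; W→E5; X→E1; Y→E3; Z→E3.
Entrant's best replies: E1→V; E2→V; E3→W; E4→V; E5→V.
The unique mutual best reply is (E4, V), giving (20, 18).
Entrant earns 18 sequentially versus 18 at the Nash outcome: unchanged.

unchanged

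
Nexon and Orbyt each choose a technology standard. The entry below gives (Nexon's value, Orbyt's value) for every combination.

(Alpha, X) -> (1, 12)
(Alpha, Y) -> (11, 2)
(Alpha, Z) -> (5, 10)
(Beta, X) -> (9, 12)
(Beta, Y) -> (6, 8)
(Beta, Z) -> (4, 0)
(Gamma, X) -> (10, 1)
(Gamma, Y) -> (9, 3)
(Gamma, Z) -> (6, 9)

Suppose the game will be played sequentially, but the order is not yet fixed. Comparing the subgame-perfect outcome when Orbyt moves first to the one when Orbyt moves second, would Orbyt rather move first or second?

second

If Nexon leads: Orbyt's best replies are Alpha→X, Beta→X, Gamma→Z; Nexon's induced payoffs 1, 9, 6; outcome (Beta, X), payoffs (9, 12).
If Orbyt leads: Nexon's best replies are X→Gamma, Y→Alpha, Z→Gamma; Orbyt's induced payoffs 1, 2, 9; outcome (Gamma, Z), payoffs (6, 9).
Orbyt gets 9 moving first and 12 moving second, so Orbyt prefers to move second.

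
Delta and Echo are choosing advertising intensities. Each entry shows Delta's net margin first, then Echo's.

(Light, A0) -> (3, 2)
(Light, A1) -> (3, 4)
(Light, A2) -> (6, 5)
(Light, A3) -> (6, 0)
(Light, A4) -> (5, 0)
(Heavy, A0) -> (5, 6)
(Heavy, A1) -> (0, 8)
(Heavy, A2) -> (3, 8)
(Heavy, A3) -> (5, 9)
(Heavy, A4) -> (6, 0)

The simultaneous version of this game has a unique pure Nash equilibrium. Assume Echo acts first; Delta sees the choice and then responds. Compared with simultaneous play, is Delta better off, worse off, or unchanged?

worse off

Delta best-responds to each possible Echo move:
- A0: Delta compares 3, 5 and picks Heavy; Echo would get 6.
- A1: Delta compares 3, 0 and picks Light; Echo would get 4.
- A2: Delta compares 6, 3 and picks Light; Echo would get 5.
- A3: Delta compares 6, 5 and picks Light; Echo would get 0.
- A4: Delta compares 5, 6 and picks Heavy; Echo would get 0.
Maximizing over 6, 4, 5, 0, 0, Echo chooses A0. Subgame-perfect outcome: (Heavy, A0) with payoffs (5, 6).
Now find the simultaneous Nash equilibrium.
Delta's best replies: A0→Heavy; A1→Light; A2→Light; A3→Light; A4→Heavy.
Echo's best replies: Light→A2; Heavy→A3.
Only (Light, A2) has each player best-responding; Nash payoffs (6, 5).
Delta earns 5 sequentially versus 6 at the Nash outcome: worse off.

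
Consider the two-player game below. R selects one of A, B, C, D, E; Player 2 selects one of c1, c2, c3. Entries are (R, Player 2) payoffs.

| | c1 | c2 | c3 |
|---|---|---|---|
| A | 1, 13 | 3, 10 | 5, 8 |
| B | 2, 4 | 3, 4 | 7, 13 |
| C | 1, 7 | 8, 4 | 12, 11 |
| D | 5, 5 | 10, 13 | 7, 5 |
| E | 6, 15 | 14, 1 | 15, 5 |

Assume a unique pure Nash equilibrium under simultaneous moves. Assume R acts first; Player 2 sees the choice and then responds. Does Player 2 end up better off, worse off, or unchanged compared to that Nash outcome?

worse off

Backward induction with R moving first.
- A: BR = c1, leader payoff 1.
- B: BR = c3, leader payoff 7.
- C: BR = c3, leader payoff 12.
- D: BR = c2, leader payoff 10.
- E: BR = c1, leader payoff 6.
Maximizing over 1, 7, 12, 10, 6, R chooses C. Subgame-perfect outcome: (C, c3) with payoffs (12, 11).
Under simultaneous play:
R's best replies: c1→E; c2→E; c3→E.
Player 2's best replies: A→c1; B→c3; C→c3; D→c2; E→c1.
The unique mutual best reply is (E, c1), giving (6, 15).
Player 2 earns 11 sequentially versus 15 at the Nash outcome: worse off.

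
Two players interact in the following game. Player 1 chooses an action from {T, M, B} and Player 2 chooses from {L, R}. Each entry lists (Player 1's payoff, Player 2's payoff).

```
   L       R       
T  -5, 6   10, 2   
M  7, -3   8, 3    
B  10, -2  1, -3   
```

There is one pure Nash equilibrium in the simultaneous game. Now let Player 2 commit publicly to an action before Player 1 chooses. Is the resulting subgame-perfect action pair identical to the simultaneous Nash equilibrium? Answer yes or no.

no

Solve by backward induction (Player 2 leads).
- L → Player 1 plays B (best of -5, 7, 10); Player 2 gets -2.
- R → Player 1 plays T (best of 10, 8, 1); Player 2 gets 2.
Among -2, 2, the best is 2 at R. Subgame-perfect outcome: (T, R) with payoffs (10, 2).
Under simultaneous play:
Player 1's best replies: L→B; R→T.
Player 2's best replies: T→L; M→R; B→L.
Only (B, L) has each player best-responding; Nash payoffs (10, -2).
Sequential outcome (T, R) differs from the Nash profile (B, L).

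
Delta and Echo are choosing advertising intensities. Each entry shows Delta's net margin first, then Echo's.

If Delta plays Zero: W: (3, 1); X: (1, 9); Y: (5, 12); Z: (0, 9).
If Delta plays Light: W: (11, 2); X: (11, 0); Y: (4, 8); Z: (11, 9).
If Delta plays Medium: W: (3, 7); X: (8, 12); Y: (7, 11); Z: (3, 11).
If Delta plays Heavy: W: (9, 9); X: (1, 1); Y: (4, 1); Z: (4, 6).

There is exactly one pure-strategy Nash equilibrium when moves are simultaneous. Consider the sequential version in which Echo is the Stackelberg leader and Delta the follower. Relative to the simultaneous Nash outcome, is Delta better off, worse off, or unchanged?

Solve by backward induction (Echo leads).
- W → Delta plays Light (best of 3, 11, 3, 9); Echo gets 2.
- X → Delta plays Light (best of 1, 11, 8, 1); Echo gets 0.
- Y → Delta plays Medium (best of 5, 4, 7, 4); Echo gets 11.
- Z → Delta plays Light (best of 0, 11, 3, 4); Echo gets 9.
Echo's induced payoffs are 2, 0, 11, 9, so Echo commits to Y. Subgame-perfect outcome: (Medium, Y) with payoffs (7, 11).
Now find the simultaneous Nash equilibrium.
Delta's best replies: W→Light; X→Light; Y→Medium; Z→Light.
Echo's best replies: Zero→Y; Light→Z; Medium→X; Heavy→W.
The unique mutual best reply is (Light, Z), giving (11, 9).
Delta earns 7 sequentially versus 11 at the Nash outcome: worse off.

worse off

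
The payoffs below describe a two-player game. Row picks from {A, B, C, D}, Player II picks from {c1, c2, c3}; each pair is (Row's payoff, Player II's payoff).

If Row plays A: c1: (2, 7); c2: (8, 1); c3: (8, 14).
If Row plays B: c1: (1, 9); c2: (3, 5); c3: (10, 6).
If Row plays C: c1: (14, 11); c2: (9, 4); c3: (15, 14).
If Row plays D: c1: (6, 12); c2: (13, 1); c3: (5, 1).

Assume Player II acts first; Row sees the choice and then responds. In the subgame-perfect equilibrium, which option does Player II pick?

c3

Backward induction with Player II moving first.
- c1: BR = C, leader payoff 11.
- c2: BR = D, leader payoff 1.
- c3: BR = C, leader payoff 14.
Among 11, 1, 14, the best is 14 at c3. Subgame-perfect outcome: (C, c3) with payoffs (15, 14).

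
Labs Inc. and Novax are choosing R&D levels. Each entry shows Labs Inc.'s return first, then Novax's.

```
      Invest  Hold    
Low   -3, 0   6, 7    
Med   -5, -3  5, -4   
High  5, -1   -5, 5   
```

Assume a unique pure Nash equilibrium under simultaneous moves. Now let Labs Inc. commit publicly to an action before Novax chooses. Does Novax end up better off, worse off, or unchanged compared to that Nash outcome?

Work backward from Novax's decision.
- Low: Novax compares 0, 7 and picks Hold; Labs Inc. would get 6.
- Med: Novax compares -3, -4 and picks Invest; Labs Inc. would get -5.
- High: Novax compares -1, 5 and picks Hold; Labs Inc. would get -5.
Maximizing over 6, -5, -5, Labs Inc. chooses Low. Subgame-perfect outcome: (Low, Hold) with payoffs (6, 7).
Under simultaneous play:
Labs Inc.'s best replies: Invest→High; Hold→Low.
Novax's best replies: Low→Hold; Med→Invest; High→Hold.
The unique mutual best reply is (Low, Hold), giving (6, 7).
Novax earns 7 sequentially versus 7 at the Nash outcome: unchanged.

unchanged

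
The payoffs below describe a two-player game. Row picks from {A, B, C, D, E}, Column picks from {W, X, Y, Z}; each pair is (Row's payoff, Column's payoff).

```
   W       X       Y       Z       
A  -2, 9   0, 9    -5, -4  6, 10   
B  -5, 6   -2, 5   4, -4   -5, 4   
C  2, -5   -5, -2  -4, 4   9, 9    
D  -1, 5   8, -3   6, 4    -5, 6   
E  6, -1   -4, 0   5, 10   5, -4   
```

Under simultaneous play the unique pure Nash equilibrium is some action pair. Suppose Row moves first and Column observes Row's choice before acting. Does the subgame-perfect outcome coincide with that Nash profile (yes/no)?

Solve by backward induction (Row leads).
- A → Column plays Z (best of 9, 9, -4, 10); Row gets 6.
- B → Column plays W (best of 6, 5, -4, 4); Row gets -5.
- C → Column plays Z (best of -5, -2, 4, 9); Row gets 9.
- D → Column plays Z (best of 5, -3, 4, 6); Row gets -5.
- E → Column plays Y (best of -1, 0, 10, -4); Row gets 5.
Among 6, -5, 9, -5, 5, the best is 9 at C. Subgame-perfect outcome: (C, Z) with payoffs (9, 9).
Now find the simultaneous Nash equilibrium.
Row's best replies: W→E; X→D; Y→D; Z→C.
Column's best replies: A→Z; B→W; C→Z; D→Z; E→Y.
The unique mutual best reply is (C, Z), giving (9, 9).
Sequential outcome (C, Z) coincides with the Nash profile (C, Z).

yes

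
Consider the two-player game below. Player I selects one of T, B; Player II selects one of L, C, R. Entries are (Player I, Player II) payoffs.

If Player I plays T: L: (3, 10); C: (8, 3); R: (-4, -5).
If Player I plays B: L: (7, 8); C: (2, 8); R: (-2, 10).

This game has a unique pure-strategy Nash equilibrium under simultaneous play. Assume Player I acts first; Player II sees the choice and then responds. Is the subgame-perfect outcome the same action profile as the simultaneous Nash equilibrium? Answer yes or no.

no

Player II best-responds to each possible Player I move:
- T: BR = L, leader payoff 3.
- B: BR = R, leader payoff -2.
Maximizing over 3, -2, Player I chooses T. Subgame-perfect outcome: (T, L) with payoffs (3, 10).
Now find the simultaneous Nash equilibrium.
Player I's best replies: L→B; C→T; R→B.
Player II's best replies: T→L; B→R.
The unique mutual best reply is (B, R), giving (-2, 10).
Sequential outcome (T, L) differs from the Nash profile (B, R).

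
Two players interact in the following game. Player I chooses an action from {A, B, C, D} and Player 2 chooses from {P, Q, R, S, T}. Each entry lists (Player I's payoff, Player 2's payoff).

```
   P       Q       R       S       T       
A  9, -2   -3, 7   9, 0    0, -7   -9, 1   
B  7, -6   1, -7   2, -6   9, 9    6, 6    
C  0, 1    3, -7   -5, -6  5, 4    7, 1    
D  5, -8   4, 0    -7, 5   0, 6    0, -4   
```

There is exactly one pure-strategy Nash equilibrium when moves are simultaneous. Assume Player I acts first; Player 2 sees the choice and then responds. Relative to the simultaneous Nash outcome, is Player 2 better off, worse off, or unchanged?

Work backward from Player 2's decision.
- A: BR = Q, leader payoff -3.
- B: BR = S, leader payoff 9.
- C: BR = S, leader payoff 5.
- D: BR = S, leader payoff 0.
Among -3, 9, 5, 0, the best is 9 at B. Subgame-perfect outcome: (B, S) with payoffs (9, 9).
For the simultaneous game, intersect best replies.
Player I's best replies: P→A; Q→D; R→A; S→B; T→C.
Player 2's best replies: A→Q; B→S; C→S; D→S.
The unique mutual best reply is (B, S), giving (9, 9).
Player 2 earns 9 sequentially versus 9 at the Nash outcome: unchanged.

unchanged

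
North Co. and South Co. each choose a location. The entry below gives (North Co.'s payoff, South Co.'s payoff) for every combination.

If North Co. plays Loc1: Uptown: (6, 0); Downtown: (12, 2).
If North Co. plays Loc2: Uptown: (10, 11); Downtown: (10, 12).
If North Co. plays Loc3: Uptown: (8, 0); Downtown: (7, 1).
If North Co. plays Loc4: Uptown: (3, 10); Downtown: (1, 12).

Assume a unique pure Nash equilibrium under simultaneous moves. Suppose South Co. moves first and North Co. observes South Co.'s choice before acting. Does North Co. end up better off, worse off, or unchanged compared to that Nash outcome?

Work backward from North Co.'s decision.
- Uptown → North Co. plays Loc2 (best of 6, 10, 8, 3); South Co. gets 11.
- Downtown → North Co. plays Loc1 (best of 12, 10, 7, 1); South Co. gets 2.
South Co.'s induced payoffs are 11, 2, so South Co. commits to Uptown. Subgame-perfect outcome: (Loc2, Uptown) with payoffs (10, 11).
Under simultaneous play:
North Co.'s best replies: Uptown→Loc2; Downtown→Loc1.
South Co.'s best replies: Loc1→Downtown; Loc2→Downtown; Loc3→Downtown; Loc4→Downtown.
The unique mutual best reply is (Loc1, Downtown), giving (12, 2).
North Co. earns 10 sequentially versus 12 at the Nash outcome: worse off.

worse off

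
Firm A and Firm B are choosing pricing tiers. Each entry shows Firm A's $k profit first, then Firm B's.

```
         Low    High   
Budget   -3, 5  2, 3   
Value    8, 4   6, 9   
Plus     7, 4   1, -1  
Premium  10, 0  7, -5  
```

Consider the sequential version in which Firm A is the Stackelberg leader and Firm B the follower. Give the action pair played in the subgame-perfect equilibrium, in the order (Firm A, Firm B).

Backward induction with Firm A moving first.
- Budget: BR = Low, leader payoff -3.
- Value: BR = High, leader payoff 6.
- Plus: BR = Low, leader payoff 7.
- Premium: BR = Low, leader payoff 10.
Maximizing over -3, 6, 7, 10, Firm A chooses Premium. Subgame-perfect outcome: (Premium, Low) with payoffs (10, 0).

(Premium, Low)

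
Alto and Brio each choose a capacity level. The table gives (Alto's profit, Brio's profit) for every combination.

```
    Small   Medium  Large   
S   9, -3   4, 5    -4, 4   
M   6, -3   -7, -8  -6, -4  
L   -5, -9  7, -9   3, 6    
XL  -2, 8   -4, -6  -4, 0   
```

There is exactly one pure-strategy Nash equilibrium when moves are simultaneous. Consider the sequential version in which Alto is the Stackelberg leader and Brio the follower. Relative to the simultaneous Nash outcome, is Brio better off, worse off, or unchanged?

worse off

Solve by backward induction (Alto leads).
- S → Brio plays Medium (best of -3, 5, 4); Alto gets 4.
- M → Brio plays Small (best of -3, -8, -4); Alto gets 6.
- L → Brio plays Large (best of -9, -9, 6); Alto gets 3.
- XL → Brio plays Small (best of 8, -6, 0); Alto gets -2.
Maximizing over 4, 6, 3, -2, Alto chooses M. Subgame-perfect outcome: (M, Small) with payoffs (6, -3).
Now find the simultaneous Nash equilibrium.
Alto's best replies: Small→S; Medium→L; Large→L.
Brio's best replies: S→Medium; M→Small; L→Large; XL→Small.
Only (L, Large) has each player best-responding; Nash payoffs (3, 6).
Brio earns -3 sequentially versus 6 at the Nash outcome: worse off.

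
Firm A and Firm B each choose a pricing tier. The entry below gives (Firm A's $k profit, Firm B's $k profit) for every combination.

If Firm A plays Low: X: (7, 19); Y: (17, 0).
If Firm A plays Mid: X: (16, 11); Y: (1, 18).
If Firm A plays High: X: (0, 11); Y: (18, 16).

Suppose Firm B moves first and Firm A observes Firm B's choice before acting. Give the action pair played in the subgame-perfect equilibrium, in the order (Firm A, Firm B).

Solve by backward induction (Firm B leads).
- X: BR = Mid, leader payoff 11.
- Y: BR = High, leader payoff 16.
Firm B's induced payoffs are 11, 16, so Firm B commits to Y. Subgame-perfect outcome: (High, Y) with payoffs (18, 16).

(High, Y)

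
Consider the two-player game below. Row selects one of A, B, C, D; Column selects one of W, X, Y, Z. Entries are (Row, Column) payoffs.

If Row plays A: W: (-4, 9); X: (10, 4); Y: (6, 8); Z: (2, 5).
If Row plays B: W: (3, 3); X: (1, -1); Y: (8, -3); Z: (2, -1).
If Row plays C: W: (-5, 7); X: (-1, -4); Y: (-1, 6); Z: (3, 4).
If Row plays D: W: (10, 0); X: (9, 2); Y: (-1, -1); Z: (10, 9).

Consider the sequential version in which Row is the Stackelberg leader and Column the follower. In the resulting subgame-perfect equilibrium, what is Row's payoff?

Solve by backward induction (Row leads).
- A: BR = W, leader payoff -4.
- B: BR = W, leader payoff 3.
- C: BR = W, leader payoff -5.
- D: BR = Z, leader payoff 10.
Maximizing over -4, 3, -5, 10, Row chooses D. Subgame-perfect outcome: (D, Z) with payoffs (10, 9).

10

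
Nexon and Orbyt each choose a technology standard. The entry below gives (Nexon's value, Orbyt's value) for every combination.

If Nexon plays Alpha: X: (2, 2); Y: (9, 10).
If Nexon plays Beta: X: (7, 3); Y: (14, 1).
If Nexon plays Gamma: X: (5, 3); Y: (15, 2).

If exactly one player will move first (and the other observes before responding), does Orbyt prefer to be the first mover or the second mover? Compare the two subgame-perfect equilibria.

second

If Nexon leads: Orbyt's best replies are Alpha→Y, Beta→X, Gamma→X; Nexon's induced payoffs 9, 7, 5; outcome (Alpha, Y), payoffs (9, 10).
If Orbyt leads: Nexon's best replies are X→Beta, Y→Gamma; Orbyt's induced payoffs 3, 2; outcome (Beta, X), payoffs (7, 3).
Orbyt gets 3 moving first and 10 moving second, so Orbyt prefers to move second.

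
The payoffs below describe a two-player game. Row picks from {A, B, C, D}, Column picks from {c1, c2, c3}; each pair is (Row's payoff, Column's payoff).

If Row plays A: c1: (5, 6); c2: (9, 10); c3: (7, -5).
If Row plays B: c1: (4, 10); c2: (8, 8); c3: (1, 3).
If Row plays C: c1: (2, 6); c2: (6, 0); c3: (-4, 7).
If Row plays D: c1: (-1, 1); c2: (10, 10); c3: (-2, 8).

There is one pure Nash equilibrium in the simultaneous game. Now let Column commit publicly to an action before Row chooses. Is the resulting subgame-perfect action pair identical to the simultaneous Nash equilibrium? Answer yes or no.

yes

Row best-responds to each possible Column move:
- c1: BR = A, leader payoff 6.
- c2: BR = D, leader payoff 10.
- c3: BR = A, leader payoff -5.
Column's induced payoffs are 6, 10, -5, so Column commits to c2. Subgame-perfect outcome: (D, c2) with payoffs (10, 10).
Under simultaneous play:
Row's best replies: c1→A; c2→D; c3→A.
Column's best replies: A→c2; B→c1; C→c3; D→c2.
The unique mutual best reply is (D, c2), giving (10, 10).
Sequential outcome (D, c2) coincides with the Nash profile (D, c2).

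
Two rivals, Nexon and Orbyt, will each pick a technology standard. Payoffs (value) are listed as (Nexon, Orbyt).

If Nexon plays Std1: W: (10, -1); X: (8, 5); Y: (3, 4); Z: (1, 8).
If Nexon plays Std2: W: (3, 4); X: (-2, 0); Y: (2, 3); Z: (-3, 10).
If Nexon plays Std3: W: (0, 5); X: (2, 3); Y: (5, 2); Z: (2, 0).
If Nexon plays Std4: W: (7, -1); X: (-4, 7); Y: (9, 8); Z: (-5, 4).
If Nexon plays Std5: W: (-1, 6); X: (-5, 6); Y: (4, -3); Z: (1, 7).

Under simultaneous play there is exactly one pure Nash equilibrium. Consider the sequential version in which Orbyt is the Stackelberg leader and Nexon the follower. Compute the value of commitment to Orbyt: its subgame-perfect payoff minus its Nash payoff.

Nexon best-responds to each possible Orbyt move:
- W: BR = Std1, leader payoff -1.
- X: BR = Std1, leader payoff 5.
- Y: BR = Std4, leader payoff 8.
- Z: BR = Std3, leader payoff 0.
Orbyt's induced payoffs are -1, 5, 8, 0, so Orbyt commits to Y. Subgame-perfect outcome: (Std4, Y) with payoffs (9, 8).
Now find the simultaneous Nash equilibrium.
Nexon's best replies: W→Std1; X→Std1; Y→Std4; Z→Std3.
Orbyt's best replies: Std1→Z; Std2→Z; Std3→W; Std4→Y; Std5→Z.
The unique mutual best reply is (Std4, Y), giving (9, 8).
Orbyt's commitment gain: 8 − 8 = 0.

0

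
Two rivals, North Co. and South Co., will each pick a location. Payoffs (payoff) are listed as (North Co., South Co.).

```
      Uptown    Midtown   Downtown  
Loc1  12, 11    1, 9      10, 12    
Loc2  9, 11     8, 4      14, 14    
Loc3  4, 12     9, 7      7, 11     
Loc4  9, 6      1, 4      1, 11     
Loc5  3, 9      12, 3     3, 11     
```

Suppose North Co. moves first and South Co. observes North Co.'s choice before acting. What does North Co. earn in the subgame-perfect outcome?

Backward induction with North Co. moving first.
- Loc1: South Co. compares 11, 9, 12 and picks Downtown; North Co. would get 10.
- Loc2: South Co. compares 11, 4, 14 and picks Downtown; North Co. would get 14.
- Loc3: South Co. compares 12, 7, 11 and picks Uptown; North Co. would get 4.
- Loc4: South Co. compares 6, 4, 11 and picks Downtown; North Co. would get 1.
- Loc5: South Co. compares 9, 3, 11 and picks Downtown; North Co. would get 3.
Maximizing over 10, 14, 4, 1, 3, North Co. chooses Loc2. Subgame-perfect outcome: (Loc2, Downtown) with payoffs (14, 14).

14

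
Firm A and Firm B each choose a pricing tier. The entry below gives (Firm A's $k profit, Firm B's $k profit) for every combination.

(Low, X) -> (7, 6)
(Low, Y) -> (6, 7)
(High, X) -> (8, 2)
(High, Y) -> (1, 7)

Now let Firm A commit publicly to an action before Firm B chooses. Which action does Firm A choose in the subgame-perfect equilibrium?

Backward induction with Firm A moving first.
- Low: BR = Y, leader payoff 6.
- High: BR = Y, leader payoff 1.
Firm A's induced payoffs are 6, 1, so Firm A commits to Low. Subgame-perfect outcome: (Low, Y) with payoffs (6, 7).

Low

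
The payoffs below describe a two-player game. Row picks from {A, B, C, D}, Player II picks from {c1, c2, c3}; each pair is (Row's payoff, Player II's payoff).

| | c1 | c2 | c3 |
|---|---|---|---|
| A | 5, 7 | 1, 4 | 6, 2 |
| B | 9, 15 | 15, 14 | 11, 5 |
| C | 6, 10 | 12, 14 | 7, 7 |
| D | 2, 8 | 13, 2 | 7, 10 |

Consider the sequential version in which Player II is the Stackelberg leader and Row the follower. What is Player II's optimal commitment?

Row best-responds to each possible Player II move:
- c1: BR = B, leader payoff 15.
- c2: BR = B, leader payoff 14.
- c3: BR = B, leader payoff 5.
Among 15, 14, 5, the best is 15 at c1. Subgame-perfect outcome: (B, c1) with payoffs (9, 15).

c1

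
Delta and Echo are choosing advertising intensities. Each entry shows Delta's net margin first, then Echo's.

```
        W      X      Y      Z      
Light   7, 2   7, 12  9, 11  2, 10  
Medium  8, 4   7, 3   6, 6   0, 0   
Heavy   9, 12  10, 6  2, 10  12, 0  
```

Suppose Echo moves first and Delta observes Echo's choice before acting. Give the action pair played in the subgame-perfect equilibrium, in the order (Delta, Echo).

(Heavy, W)

Backward induction with Echo moving first.
- W → Delta plays Heavy (best of 7, 8, 9); Echo gets 12.
- X → Delta plays Heavy (best of 7, 7, 10); Echo gets 6.
- Y → Delta plays Light (best of 9, 6, 2); Echo gets 11.
- Z → Delta plays Heavy (best of 2, 0, 12); Echo gets 0.
Echo's induced payoffs are 12, 6, 11, 0, so Echo commits to W. Subgame-perfect outcome: (Heavy, W) with payoffs (9, 12).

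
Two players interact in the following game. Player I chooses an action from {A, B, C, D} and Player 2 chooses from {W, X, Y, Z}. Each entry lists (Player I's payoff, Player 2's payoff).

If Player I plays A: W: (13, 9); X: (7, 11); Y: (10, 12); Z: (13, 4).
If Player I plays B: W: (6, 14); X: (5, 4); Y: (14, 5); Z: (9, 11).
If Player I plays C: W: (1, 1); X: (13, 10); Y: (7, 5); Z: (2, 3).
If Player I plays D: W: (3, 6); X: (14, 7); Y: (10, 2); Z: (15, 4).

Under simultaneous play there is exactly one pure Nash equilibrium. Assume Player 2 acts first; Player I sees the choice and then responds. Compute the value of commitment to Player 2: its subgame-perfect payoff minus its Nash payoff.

2

Solve by backward induction (Player 2 leads).
- W: Player I compares 13, 6, 1, 3 and picks A; Player 2 would get 9.
- X: Player I compares 7, 5, 13, 14 and picks D; Player 2 would get 7.
- Y: Player I compares 10, 14, 7, 10 and picks B; Player 2 would get 5.
- Z: Player I compares 13, 9, 2, 15 and picks D; Player 2 would get 4.
Maximizing over 9, 7, 5, 4, Player 2 chooses W. Subgame-perfect outcome: (A, W) with payoffs (13, 9).
For the simultaneous game, intersect best replies.
Player I's best replies: W→A; X→D; Y→B; Z→D.
Player 2's best replies: A→Y; B→W; C→X; D→X.
The unique mutual best reply is (D, X), giving (14, 7).
Player 2's commitment gain: 9 − 7 = 2.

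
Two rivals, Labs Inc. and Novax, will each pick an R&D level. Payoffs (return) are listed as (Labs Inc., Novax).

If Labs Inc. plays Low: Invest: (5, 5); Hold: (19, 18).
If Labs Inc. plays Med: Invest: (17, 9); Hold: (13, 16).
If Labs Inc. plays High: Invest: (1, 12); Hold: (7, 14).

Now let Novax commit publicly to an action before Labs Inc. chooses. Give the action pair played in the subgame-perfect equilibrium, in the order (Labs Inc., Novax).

Solve by backward induction (Novax leads).
- Invest: Labs Inc. compares 5, 17, 1 and picks Med; Novax would get 9.
- Hold: Labs Inc. compares 19, 13, 7 and picks Low; Novax would get 18.
Novax's induced payoffs are 9, 18, so Novax commits to Hold. Subgame-perfect outcome: (Low, Hold) with payoffs (19, 18).

(Low, Hold)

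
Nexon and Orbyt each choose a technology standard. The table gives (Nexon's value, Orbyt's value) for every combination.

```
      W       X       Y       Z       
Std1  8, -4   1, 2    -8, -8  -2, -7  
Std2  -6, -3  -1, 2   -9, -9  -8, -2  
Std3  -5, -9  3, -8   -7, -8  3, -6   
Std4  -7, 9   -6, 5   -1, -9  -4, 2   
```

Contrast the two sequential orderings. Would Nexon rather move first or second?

second

If Nexon leads: Orbyt's best replies are Std1→X, Std2→X, Std3→Z, Std4→W; Nexon's induced payoffs 1, -1, 3, -7; outcome (Std3, Z), payoffs (3, -6).
If Orbyt leads: Nexon's best replies are W→Std1, X→Std3, Y→Std4, Z→Std3; Orbyt's induced payoffs -4, -8, -9, -6; outcome (Std1, W), payoffs (8, -4).
Nexon gets 3 moving first and 8 moving second, so Nexon prefers to move second.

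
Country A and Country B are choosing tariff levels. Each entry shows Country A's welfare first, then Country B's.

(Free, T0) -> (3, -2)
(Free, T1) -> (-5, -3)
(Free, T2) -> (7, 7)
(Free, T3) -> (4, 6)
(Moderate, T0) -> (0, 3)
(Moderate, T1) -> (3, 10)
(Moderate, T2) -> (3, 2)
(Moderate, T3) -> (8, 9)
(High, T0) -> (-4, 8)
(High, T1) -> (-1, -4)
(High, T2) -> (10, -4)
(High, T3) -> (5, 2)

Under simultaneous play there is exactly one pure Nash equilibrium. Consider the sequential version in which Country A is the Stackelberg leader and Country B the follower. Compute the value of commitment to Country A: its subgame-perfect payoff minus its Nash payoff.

Country B best-responds to each possible Country A move:
- Free: Country B compares -2, -3, 7, 6 and picks T2; Country A would get 7.
- Moderate: Country B compares 3, 10, 2, 9 and picks T1; Country A would get 3.
- High: Country B compares 8, -4, -4, 2 and picks T0; Country A would get -4.
Among 7, 3, -4, the best is 7 at Free. Subgame-perfect outcome: (Free, T2) with payoffs (7, 7).
Now find the simultaneous Nash equilibrium.
Country A's best replies: T0→Free; T1→Moderate; T2→High; T3→Moderate.
Country B's best replies: Free→T2; Moderate→T1; High→T0.
Only (Moderate, T1) has each player best-responding; Nash payoffs (3, 10).
Country A's commitment gain: 7 − 3 = 4.

4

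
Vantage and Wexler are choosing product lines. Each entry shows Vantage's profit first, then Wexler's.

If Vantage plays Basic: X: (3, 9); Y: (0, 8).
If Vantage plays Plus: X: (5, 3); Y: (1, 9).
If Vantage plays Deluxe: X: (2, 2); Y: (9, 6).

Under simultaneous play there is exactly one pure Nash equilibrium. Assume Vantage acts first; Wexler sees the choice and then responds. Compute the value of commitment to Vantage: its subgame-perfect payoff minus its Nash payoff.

Backward induction with Vantage moving first.
- Basic: BR = X, leader payoff 3.
- Plus: BR = Y, leader payoff 1.
- Deluxe: BR = Y, leader payoff 9.
Among 3, 1, 9, the best is 9 at Deluxe. Subgame-perfect outcome: (Deluxe, Y) with payoffs (9, 6).
Under simultaneous play:
Vantage's best replies: X→Plus; Y→Deluxe.
Wexler's best replies: Basic→X; Plus→Y; Deluxe→Y.
Only (Deluxe, Y) has each player best-responding; Nash payoffs (9, 6).
Vantage's commitment gain: 9 − 9 = 0.

0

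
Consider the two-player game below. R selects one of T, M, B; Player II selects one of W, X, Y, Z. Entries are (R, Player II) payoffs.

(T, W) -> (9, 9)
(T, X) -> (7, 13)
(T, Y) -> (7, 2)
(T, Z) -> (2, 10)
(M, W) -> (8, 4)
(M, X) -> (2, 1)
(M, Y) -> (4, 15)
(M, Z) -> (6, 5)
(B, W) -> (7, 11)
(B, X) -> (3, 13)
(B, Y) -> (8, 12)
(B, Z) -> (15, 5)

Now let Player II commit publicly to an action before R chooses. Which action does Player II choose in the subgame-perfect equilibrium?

Work backward from R's decision.
- W: BR = T, leader payoff 9.
- X: BR = T, leader payoff 13.
- Y: BR = B, leader payoff 12.
- Z: BR = B, leader payoff 5.
Among 9, 13, 12, 5, the best is 13 at X. Subgame-perfect outcome: (T, X) with payoffs (7, 13).

X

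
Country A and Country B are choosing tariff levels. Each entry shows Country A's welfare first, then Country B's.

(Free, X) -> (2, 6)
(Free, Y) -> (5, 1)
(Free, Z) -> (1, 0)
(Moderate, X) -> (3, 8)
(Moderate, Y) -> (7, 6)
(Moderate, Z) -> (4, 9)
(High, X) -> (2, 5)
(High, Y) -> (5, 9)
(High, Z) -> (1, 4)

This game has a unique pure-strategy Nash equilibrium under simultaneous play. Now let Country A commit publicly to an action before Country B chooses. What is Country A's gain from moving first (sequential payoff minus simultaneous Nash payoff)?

1

Work backward from Country B's decision.
- Free: BR = X, leader payoff 2.
- Moderate: BR = Z, leader payoff 4.
- High: BR = Y, leader payoff 5.
Country A's induced payoffs are 2, 4, 5, so Country A commits to High. Subgame-perfect outcome: (High, Y) with payoffs (5, 9).
Under simultaneous play:
Country A's best replies: X→Moderate; Y→Moderate; Z→Moderate.
Country B's best replies: Free→X; Moderate→Z; High→Y.
Only (Moderate, Z) has each player best-responding; Nash payoffs (4, 9).
Country A's commitment gain: 5 − 4 = 1.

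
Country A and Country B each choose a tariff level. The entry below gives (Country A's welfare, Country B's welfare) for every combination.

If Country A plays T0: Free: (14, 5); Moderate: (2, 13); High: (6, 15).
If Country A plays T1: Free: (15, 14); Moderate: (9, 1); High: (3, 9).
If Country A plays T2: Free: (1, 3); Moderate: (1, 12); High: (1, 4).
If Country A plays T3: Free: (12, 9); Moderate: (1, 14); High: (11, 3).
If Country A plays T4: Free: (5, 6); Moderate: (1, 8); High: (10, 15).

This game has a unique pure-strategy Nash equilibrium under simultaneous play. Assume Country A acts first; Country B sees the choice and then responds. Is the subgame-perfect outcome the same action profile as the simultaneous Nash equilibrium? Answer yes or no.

Work backward from Country B's decision.
- T0: BR = High, leader payoff 6.
- T1: BR = Free, leader payoff 15.
- T2: BR = Moderate, leader payoff 1.
- T3: BR = Moderate, leader payoff 1.
- T4: BR = High, leader payoff 10.
Maximizing over 6, 15, 1, 1, 10, Country A chooses T1. Subgame-perfect outcome: (T1, Free) with payoffs (15, 14).
Under simultaneous play:
Country A's best replies: Free→T1; Moderate→T1; High→T3.
Country B's best replies: T0→High; T1→Free; T2→Moderate; T3→Moderate; T4→High.
The unique mutual best reply is (T1, Free), giving (15, 14).
Sequential outcome (T1, Free) coincides with the Nash profile (T1, Free).

yes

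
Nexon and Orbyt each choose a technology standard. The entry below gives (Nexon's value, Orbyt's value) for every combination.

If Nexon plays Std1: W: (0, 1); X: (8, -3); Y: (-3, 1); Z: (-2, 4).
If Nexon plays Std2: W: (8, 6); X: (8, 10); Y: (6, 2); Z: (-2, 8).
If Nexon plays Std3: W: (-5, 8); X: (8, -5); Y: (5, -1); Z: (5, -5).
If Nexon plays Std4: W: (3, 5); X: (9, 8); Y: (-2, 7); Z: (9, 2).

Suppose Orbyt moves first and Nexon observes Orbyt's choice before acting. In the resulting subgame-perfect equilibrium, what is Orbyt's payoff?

Backward induction with Orbyt moving first.
- W: Nexon compares 0, 8, -5, 3 and picks Std2; Orbyt would get 6.
- X: Nexon compares 8, 8, 8, 9 and picks Std4; Orbyt would get 8.
- Y: Nexon compares -3, 6, 5, -2 and picks Std2; Orbyt would get 2.
- Z: Nexon compares -2, -2, 5, 9 and picks Std4; Orbyt would get 2.
Maximizing over 6, 8, 2, 2, Orbyt chooses X. Subgame-perfect outcome: (Std4, X) with payoffs (9, 8).

8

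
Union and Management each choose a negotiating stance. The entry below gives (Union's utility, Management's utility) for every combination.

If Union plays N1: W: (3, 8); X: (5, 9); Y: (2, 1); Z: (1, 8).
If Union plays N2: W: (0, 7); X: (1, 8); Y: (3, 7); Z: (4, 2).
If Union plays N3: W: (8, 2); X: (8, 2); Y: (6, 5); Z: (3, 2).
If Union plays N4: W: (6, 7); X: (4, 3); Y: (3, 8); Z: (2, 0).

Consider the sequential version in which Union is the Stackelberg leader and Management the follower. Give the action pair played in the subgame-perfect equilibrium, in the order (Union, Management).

Solve by backward induction (Union leads).
- N1: Management compares 8, 9, 1, 8 and picks X; Union would get 5.
- N2: Management compares 7, 8, 7, 2 and picks X; Union would get 1.
- N3: Management compares 2, 2, 5, 2 and picks Y; Union would get 6.
- N4: Management compares 7, 3, 8, 0 and picks Y; Union would get 3.
Maximizing over 5, 1, 6, 3, Union chooses N3. Subgame-perfect outcome: (N3, Y) with payoffs (6, 5).

(N3, Y)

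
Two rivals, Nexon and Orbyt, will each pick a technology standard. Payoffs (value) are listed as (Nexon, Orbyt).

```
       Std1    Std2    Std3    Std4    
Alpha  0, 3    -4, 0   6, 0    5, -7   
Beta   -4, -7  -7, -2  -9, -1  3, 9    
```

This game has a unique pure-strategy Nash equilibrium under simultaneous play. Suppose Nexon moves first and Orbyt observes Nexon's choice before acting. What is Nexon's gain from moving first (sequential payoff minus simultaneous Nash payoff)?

3

Orbyt best-responds to each possible Nexon move:
- Alpha → Orbyt plays Std1 (best of 3, 0, 0, -7); Nexon gets 0.
- Beta → Orbyt plays Std4 (best of -7, -2, -1, 9); Nexon gets 3.
Maximizing over 0, 3, Nexon chooses Beta. Subgame-perfect outcome: (Beta, Std4) with payoffs (3, 9).
Now find the simultaneous Nash equilibrium.
Nexon's best replies: Std1→Alpha; Std2→Alpha; Std3→Alpha; Std4→Alpha.
Orbyt's best replies: Alpha→Std1; Beta→Std4.
The unique mutual best reply is (Alpha, Std1), giving (0, 3).
Nexon's commitment gain: 3 − 0 = 3.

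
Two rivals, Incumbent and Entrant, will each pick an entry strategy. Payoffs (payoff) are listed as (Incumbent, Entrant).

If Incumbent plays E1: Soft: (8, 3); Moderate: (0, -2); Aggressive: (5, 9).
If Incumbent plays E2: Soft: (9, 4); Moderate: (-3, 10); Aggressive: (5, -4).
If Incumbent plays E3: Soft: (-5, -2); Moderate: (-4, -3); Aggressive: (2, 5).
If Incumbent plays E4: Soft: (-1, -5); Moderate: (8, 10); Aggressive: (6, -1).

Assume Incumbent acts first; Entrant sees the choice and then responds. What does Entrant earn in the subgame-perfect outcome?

10

Backward induction with Incumbent moving first.
- E1: Entrant compares 3, -2, 9 and picks Aggressive; Incumbent would get 5.
- E2: Entrant compares 4, 10, -4 and picks Moderate; Incumbent would get -3.
- E3: Entrant compares -2, -3, 5 and picks Aggressive; Incumbent would get 2.
- E4: Entrant compares -5, 10, -1 and picks Moderate; Incumbent would get 8.
Maximizing over 5, -3, 2, 8, Incumbent chooses E4. Subgame-perfect outcome: (E4, Moderate) with payoffs (8, 10).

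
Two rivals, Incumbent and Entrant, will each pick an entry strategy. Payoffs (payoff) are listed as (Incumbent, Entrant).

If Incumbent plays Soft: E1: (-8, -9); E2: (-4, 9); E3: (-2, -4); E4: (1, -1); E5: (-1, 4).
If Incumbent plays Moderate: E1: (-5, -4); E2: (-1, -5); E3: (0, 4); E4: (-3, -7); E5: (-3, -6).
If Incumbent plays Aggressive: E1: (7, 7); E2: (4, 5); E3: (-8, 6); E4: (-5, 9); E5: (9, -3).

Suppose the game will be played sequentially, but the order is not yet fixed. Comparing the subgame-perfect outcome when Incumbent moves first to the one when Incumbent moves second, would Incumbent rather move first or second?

If Incumbent leads: Entrant's best replies are Soft→E2, Moderate→E3, Aggressive→E4; Incumbent's induced payoffs -4, 0, -5; outcome (Moderate, E3), payoffs (0, 4).
If Entrant leads: Incumbent's best replies are E1→Aggressive, E2→Aggressive, E3→Moderate, E4→Soft, E5→Aggressive; Entrant's induced payoffs 7, 5, 4, -1, -3; outcome (Aggressive, E1), payoffs (7, 7).
Incumbent gets 0 moving first and 7 moving second, so Incumbent prefers to move second.

second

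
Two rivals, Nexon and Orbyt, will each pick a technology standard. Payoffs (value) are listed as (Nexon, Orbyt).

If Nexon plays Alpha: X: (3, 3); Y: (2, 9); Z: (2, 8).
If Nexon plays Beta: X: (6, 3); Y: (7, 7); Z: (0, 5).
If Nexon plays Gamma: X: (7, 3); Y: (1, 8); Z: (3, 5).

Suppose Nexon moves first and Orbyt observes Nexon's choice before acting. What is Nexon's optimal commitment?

Orbyt best-responds to each possible Nexon move:
- Alpha: Orbyt compares 3, 9, 8 and picks Y; Nexon would get 2.
- Beta: Orbyt compares 3, 7, 5 and picks Y; Nexon would get 7.
- Gamma: Orbyt compares 3, 8, 5 and picks Y; Nexon would get 1.
Maximizing over 2, 7, 1, Nexon chooses Beta. Subgame-perfect outcome: (Beta, Y) with payoffs (7, 7).

Beta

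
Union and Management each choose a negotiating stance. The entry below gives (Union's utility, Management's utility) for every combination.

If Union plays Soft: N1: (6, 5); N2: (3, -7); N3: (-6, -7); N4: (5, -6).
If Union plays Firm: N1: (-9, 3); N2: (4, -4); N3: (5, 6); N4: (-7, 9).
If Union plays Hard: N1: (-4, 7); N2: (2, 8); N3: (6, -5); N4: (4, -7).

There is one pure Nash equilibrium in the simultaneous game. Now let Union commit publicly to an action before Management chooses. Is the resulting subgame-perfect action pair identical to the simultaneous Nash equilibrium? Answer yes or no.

yes

Management best-responds to each possible Union move:
- Soft: Management compares 5, -7, -7, -6 and picks N1; Union would get 6.
- Firm: Management compares 3, -4, 6, 9 and picks N4; Union would get -7.
- Hard: Management compares 7, 8, -5, -7 and picks N2; Union would get 2.
Among 6, -7, 2, the best is 6 at Soft. Subgame-perfect outcome: (Soft, N1) with payoffs (6, 5).
Under simultaneous play:
Union's best replies: N1→Soft; N2→Firm; N3→Hard; N4→Soft.
Management's best replies: Soft→N1; Firm→N4; Hard→N2.
Only (Soft, N1) has each player best-responding; Nash payoffs (6, 5).
Sequential outcome (Soft, N1) coincides with the Nash profile (Soft, N1).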